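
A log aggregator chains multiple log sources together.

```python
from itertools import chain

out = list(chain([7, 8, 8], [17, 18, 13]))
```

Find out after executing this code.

Step 1: chain() concatenates iterables: [7, 8, 8] + [17, 18, 13].
Therefore out = [7, 8, 8, 17, 18, 13].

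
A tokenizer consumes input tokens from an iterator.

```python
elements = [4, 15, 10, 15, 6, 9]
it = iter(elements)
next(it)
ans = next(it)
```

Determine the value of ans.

Step 1: Create iterator over [4, 15, 10, 15, 6, 9].
Step 2: next() consumes 4.
Step 3: next() returns 15.
Therefore ans = 15.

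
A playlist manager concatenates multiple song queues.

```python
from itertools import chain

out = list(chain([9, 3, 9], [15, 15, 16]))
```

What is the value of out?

Step 1: chain() concatenates iterables: [9, 3, 9] + [15, 15, 16].
Therefore out = [9, 3, 9, 15, 15, 16].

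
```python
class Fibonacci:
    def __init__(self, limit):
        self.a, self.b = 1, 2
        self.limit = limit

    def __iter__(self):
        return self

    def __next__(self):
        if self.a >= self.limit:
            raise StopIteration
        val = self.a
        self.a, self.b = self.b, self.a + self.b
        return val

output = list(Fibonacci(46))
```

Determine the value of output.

Step 1: Fibonacci-like sequence (a=1, b=2) until >= 46:
  Yield 1, then a,b = 2,3
  Yield 2, then a,b = 3,5
  Yield 3, then a,b = 5,8
  Yield 5, then a,b = 8,13
  Yield 8, then a,b = 13,21
  Yield 13, then a,b = 21,34
  Yield 21, then a,b = 34,55
  Yield 34, then a,b = 55,89
Step 2: 55 >= 46, stop.
Therefore output = [1, 2, 3, 5, 8, 13, 21, 34].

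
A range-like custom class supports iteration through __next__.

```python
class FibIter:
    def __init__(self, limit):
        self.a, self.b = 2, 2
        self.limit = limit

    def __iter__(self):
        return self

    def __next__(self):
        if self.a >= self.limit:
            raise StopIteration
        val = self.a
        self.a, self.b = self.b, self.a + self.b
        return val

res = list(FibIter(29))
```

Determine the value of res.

Step 1: Fibonacci-like sequence (a=2, b=2) until >= 29:
  Yield 2, then a,b = 2,4
  Yield 2, then a,b = 4,6
  Yield 4, then a,b = 6,10
  Yield 6, then a,b = 10,16
  Yield 10, then a,b = 16,26
  Yield 16, then a,b = 26,42
  Yield 26, then a,b = 42,68
Step 2: 42 >= 29, stop.
Therefore res = [2, 2, 4, 6, 10, 16, 26].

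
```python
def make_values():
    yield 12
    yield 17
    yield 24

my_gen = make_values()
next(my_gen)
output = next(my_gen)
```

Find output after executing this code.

Step 1: make_values() creates a generator.
Step 2: next(my_gen) yields 12 (consumed and discarded).
Step 3: next(my_gen) yields 17, assigned to output.
Therefore output = 17.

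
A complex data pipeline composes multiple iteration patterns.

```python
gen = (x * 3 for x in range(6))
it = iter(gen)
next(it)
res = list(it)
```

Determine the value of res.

Step 1: Generator produces [0, 3, 6, 9, 12, 15].
Step 2: next(it) consumes first element (0).
Step 3: list(it) collects remaining: [3, 6, 9, 12, 15].
Therefore res = [3, 6, 9, 12, 15].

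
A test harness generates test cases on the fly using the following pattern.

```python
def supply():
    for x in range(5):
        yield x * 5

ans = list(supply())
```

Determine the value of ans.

Step 1: For each x in range(5), yield x * 5:
  x=0: yield 0 * 5 = 0
  x=1: yield 1 * 5 = 5
  x=2: yield 2 * 5 = 10
  x=3: yield 3 * 5 = 15
  x=4: yield 4 * 5 = 20
Therefore ans = [0, 5, 10, 15, 20].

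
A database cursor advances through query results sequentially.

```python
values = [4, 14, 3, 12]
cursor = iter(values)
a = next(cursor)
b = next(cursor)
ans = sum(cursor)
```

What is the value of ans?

Step 1: Create iterator over [4, 14, 3, 12].
Step 2: a = next() = 4, b = next() = 14.
Step 3: sum() of remaining [3, 12] = 15.
Therefore ans = 15.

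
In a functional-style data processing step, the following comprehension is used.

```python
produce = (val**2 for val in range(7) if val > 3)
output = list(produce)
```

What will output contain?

Step 1: For range(7), keep val > 3, then square:
  val=0: 0 <= 3, excluded
  val=1: 1 <= 3, excluded
  val=2: 2 <= 3, excluded
  val=3: 3 <= 3, excluded
  val=4: 4 > 3, yield 4**2 = 16
  val=5: 5 > 3, yield 5**2 = 25
  val=6: 6 > 3, yield 6**2 = 36
Therefore output = [16, 25, 36].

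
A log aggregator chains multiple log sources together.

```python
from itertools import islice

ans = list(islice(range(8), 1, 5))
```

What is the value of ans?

Step 1: islice(range(8), 1, 5) takes elements at indices [1, 5).
Step 2: Elements: [1, 2, 3, 4].
Therefore ans = [1, 2, 3, 4].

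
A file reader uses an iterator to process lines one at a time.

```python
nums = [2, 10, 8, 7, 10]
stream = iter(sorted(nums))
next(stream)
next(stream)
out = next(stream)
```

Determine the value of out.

Step 1: sorted([2, 10, 8, 7, 10]) = [2, 7, 8, 10, 10].
Step 2: Create iterator and skip 2 elements.
Step 3: next() returns 8.
Therefore out = 8.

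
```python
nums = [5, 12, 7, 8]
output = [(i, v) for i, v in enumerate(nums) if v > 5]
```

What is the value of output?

Step 1: Filter enumerate([5, 12, 7, 8]) keeping v > 5:
  (0, 5): 5 <= 5, excluded
  (1, 12): 12 > 5, included
  (2, 7): 7 > 5, included
  (3, 8): 8 > 5, included
Therefore output = [(1, 12), (2, 7), (3, 8)].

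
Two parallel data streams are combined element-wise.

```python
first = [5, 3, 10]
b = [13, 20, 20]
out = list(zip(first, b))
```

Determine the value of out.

Step 1: zip pairs elements at same index:
  Index 0: (5, 13)
  Index 1: (3, 20)
  Index 2: (10, 20)
Therefore out = [(5, 13), (3, 20), (10, 20)].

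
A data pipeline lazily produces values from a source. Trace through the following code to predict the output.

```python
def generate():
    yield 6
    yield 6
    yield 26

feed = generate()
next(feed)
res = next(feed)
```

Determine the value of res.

Step 1: generate() creates a generator.
Step 2: next(feed) yields 6 (consumed and discarded).
Step 3: next(feed) yields 6, assigned to res.
Therefore res = 6.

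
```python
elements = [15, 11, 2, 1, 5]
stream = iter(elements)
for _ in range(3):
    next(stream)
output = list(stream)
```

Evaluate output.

Step 1: Create iterator over [15, 11, 2, 1, 5].
Step 2: Advance 3 positions (consuming [15, 11, 2]).
Step 3: list() collects remaining elements: [1, 5].
Therefore output = [1, 5].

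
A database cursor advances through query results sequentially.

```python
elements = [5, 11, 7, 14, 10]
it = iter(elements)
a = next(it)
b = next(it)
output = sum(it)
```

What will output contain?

Step 1: Create iterator over [5, 11, 7, 14, 10].
Step 2: a = next() = 5, b = next() = 11.
Step 3: sum() of remaining [7, 14, 10] = 31.
Therefore output = 31.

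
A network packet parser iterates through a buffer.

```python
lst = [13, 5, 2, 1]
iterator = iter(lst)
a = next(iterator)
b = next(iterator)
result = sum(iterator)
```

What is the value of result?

Step 1: Create iterator over [13, 5, 2, 1].
Step 2: a = next() = 13, b = next() = 5.
Step 3: sum() of remaining [2, 1] = 3.
Therefore result = 3.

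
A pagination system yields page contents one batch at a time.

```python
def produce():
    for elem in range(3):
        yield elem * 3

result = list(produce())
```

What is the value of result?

Step 1: For each elem in range(3), yield elem * 3:
  elem=0: yield 0 * 3 = 0
  elem=1: yield 1 * 3 = 3
  elem=2: yield 2 * 3 = 6
Therefore result = [0, 3, 6].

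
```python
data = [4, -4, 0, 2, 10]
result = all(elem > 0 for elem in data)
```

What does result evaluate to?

Step 1: Check elem > 0 for each element in [4, -4, 0, 2, 10]:
  4 > 0: True
  -4 > 0: False
  0 > 0: False
  2 > 0: True
  10 > 0: True
Step 2: all() returns False.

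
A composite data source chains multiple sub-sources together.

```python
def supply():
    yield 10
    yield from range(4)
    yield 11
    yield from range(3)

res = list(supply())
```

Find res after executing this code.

Step 1: Trace yields in order:
  yield 10
  yield 0
  yield 1
  yield 2
  yield 3
  yield 11
  yield 0
  yield 1
  yield 2
Therefore res = [10, 0, 1, 2, 3, 11, 0, 1, 2].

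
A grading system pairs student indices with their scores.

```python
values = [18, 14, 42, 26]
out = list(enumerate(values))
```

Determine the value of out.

Step 1: enumerate pairs each element with its index:
  (0, 18)
  (1, 14)
  (2, 42)
  (3, 26)
Therefore out = [(0, 18), (1, 14), (2, 42), (3, 26)].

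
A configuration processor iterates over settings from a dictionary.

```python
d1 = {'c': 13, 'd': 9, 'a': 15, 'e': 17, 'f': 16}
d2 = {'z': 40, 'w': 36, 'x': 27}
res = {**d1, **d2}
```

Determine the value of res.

Step 1: Merge d1 and d2 (d2 values override on key conflicts).
Step 2: d1 has keys ['c', 'd', 'a', 'e', 'f'], d2 has keys ['z', 'w', 'x'].
Therefore res = {'c': 13, 'd': 9, 'a': 15, 'e': 17, 'f': 16, 'z': 40, 'w': 36, 'x': 27}.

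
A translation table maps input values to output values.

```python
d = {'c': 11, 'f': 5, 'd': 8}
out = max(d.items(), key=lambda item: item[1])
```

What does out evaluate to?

Step 1: Find item with maximum value:
  ('c', 11)
  ('f', 5)
  ('d', 8)
Step 2: Maximum value is 11 at key 'c'.
Therefore out = ('c', 11).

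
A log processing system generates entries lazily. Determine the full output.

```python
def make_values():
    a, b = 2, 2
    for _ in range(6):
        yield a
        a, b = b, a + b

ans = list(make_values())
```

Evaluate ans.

Step 1: Fibonacci-like sequence starting with a=2, b=2:
  Iteration 1: yield a=2, then a,b = 2,4
  Iteration 2: yield a=2, then a,b = 4,6
  Iteration 3: yield a=4, then a,b = 6,10
  Iteration 4: yield a=6, then a,b = 10,16
  Iteration 5: yield a=10, then a,b = 16,26
  Iteration 6: yield a=16, then a,b = 26,42
Therefore ans = [2, 2, 4, 6, 10, 16].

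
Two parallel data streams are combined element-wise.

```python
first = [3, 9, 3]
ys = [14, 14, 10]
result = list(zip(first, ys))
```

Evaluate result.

Step 1: zip pairs elements at same index:
  Index 0: (3, 14)
  Index 1: (9, 14)
  Index 2: (3, 10)
Therefore result = [(3, 14), (9, 14), (3, 10)].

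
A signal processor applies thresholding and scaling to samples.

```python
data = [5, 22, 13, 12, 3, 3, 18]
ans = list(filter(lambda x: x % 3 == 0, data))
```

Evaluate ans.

Step 1: Filter elements divisible by 3:
  5 % 3 = 2: removed
  22 % 3 = 1: removed
  13 % 3 = 1: removed
  12 % 3 = 0: kept
  3 % 3 = 0: kept
  3 % 3 = 0: kept
  18 % 3 = 0: kept
Therefore ans = [12, 3, 3, 18].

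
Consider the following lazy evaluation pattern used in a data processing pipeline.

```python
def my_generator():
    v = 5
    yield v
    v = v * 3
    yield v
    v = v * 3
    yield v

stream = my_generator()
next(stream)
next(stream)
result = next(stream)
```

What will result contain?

Step 1: Trace through generator execution:
  Yield 1: v starts at 5, yield 5
  Yield 2: v = 5 * 3 = 15, yield 15
  Yield 3: v = 15 * 3 = 45, yield 45
Step 2: First next() gets 5, second next() gets the second value, third next() yields 45.
Therefore result = 45.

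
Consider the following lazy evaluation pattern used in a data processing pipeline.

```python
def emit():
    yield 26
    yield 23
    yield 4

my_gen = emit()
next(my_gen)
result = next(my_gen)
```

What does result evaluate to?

Step 1: emit() creates a generator.
Step 2: next(my_gen) yields 26 (consumed and discarded).
Step 3: next(my_gen) yields 23, assigned to result.
Therefore result = 23.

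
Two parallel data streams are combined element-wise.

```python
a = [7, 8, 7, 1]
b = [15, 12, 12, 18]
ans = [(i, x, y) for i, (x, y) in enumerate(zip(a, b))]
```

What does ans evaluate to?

Step 1: enumerate(zip(a, b)) gives index with paired elements:
  i=0: (7, 15)
  i=1: (8, 12)
  i=2: (7, 12)
  i=3: (1, 18)
Therefore ans = [(0, 7, 15), (1, 8, 12), (2, 7, 12), (3, 1, 18)].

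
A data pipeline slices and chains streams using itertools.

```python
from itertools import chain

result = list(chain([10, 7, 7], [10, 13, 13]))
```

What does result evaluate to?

Step 1: chain() concatenates iterables: [10, 7, 7] + [10, 13, 13].
Therefore result = [10, 7, 7, 10, 13, 13].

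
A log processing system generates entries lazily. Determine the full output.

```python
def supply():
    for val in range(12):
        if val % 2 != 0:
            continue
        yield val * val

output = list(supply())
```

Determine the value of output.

Step 1: Only yield val**2 when val is divisible by 2:
  val=0: 0 % 2 == 0, yield 0**2 = 0
  val=2: 2 % 2 == 0, yield 2**2 = 4
  val=4: 4 % 2 == 0, yield 4**2 = 16
  val=6: 6 % 2 == 0, yield 6**2 = 36
  val=8: 8 % 2 == 0, yield 8**2 = 64
  val=10: 10 % 2 == 0, yield 10**2 = 100
Therefore output = [0, 4, 16, 36, 64, 100].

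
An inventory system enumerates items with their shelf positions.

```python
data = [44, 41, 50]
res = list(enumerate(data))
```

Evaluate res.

Step 1: enumerate pairs each element with its index:
  (0, 44)
  (1, 41)
  (2, 50)
Therefore res = [(0, 44), (1, 41), (2, 50)].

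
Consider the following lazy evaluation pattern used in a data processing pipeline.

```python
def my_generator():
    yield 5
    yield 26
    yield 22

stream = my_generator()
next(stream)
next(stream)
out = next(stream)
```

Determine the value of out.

Step 1: my_generator() creates a generator.
Step 2: next(stream) yields 5 (consumed and discarded).
Step 3: next(stream) yields 26 (consumed and discarded).
Step 4: next(stream) yields 22, assigned to out.
Therefore out = 22.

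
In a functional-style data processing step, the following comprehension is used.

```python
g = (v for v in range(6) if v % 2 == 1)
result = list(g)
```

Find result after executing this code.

Step 1: Filter range(6) keeping only odd values:
  v=0: even, excluded
  v=1: odd, included
  v=2: even, excluded
  v=3: odd, included
  v=4: even, excluded
  v=5: odd, included
Therefore result = [1, 3, 5].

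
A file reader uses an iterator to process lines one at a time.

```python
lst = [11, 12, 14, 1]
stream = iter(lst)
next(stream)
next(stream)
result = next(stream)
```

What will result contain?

Step 1: Create iterator over [11, 12, 14, 1].
Step 2: next() consumes 11.
Step 3: next() consumes 12.
Step 4: next() returns 14.
Therefore result = 14.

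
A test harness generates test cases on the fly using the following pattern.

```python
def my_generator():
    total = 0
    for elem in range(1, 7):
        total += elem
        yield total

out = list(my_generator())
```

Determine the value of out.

Step 1: Generator accumulates running sum:
  elem=1: total = 1, yield 1
  elem=2: total = 3, yield 3
  elem=3: total = 6, yield 6
  elem=4: total = 10, yield 10
  elem=5: total = 15, yield 15
  elem=6: total = 21, yield 21
Therefore out = [1, 3, 6, 10, 15, 21].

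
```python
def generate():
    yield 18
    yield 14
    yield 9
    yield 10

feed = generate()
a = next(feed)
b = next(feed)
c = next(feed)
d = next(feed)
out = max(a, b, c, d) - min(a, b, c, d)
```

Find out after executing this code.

Step 1: Create generator and consume all values:
  a = next(feed) = 18
  b = next(feed) = 14
  c = next(feed) = 9
  d = next(feed) = 10
Step 2: max = 18, min = 9, out = 18 - 9 = 9.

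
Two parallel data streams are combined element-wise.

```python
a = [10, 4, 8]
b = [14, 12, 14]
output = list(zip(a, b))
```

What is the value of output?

Step 1: zip pairs elements at same index:
  Index 0: (10, 14)
  Index 1: (4, 12)
  Index 2: (8, 14)
Therefore output = [(10, 14), (4, 12), (8, 14)].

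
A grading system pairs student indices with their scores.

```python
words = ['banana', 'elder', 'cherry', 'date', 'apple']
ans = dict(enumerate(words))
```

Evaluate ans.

Step 1: enumerate pairs indices with words:
  0 -> 'banana'
  1 -> 'elder'
  2 -> 'cherry'
  3 -> 'date'
  4 -> 'apple'
Therefore ans = {0: 'banana', 1: 'elder', 2: 'cherry', 3: 'date', 4: 'apple'}.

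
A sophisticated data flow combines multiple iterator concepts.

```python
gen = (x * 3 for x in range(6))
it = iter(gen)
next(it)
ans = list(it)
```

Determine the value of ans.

Step 1: Generator produces [0, 3, 6, 9, 12, 15].
Step 2: next(it) consumes first element (0).
Step 3: list(it) collects remaining: [3, 6, 9, 12, 15].
Therefore ans = [3, 6, 9, 12, 15].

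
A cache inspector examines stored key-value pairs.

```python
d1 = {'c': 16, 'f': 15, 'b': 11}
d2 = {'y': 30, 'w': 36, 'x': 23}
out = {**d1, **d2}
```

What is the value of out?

Step 1: Merge d1 and d2 (d2 values override on key conflicts).
Step 2: d1 has keys ['c', 'f', 'b'], d2 has keys ['y', 'w', 'x'].
Therefore out = {'c': 16, 'f': 15, 'b': 11, 'y': 30, 'w': 36, 'x': 23}.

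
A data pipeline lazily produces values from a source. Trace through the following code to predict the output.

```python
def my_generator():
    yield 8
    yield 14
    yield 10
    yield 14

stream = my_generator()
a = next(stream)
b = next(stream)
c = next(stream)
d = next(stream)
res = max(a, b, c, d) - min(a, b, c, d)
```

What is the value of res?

Step 1: Create generator and consume all values:
  a = next(stream) = 8
  b = next(stream) = 14
  c = next(stream) = 10
  d = next(stream) = 14
Step 2: max = 14, min = 8, res = 14 - 8 = 6.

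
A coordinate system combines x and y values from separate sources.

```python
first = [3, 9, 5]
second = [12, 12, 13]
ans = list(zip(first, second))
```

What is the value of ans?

Step 1: zip pairs elements at same index:
  Index 0: (3, 12)
  Index 1: (9, 12)
  Index 2: (5, 13)
Therefore ans = [(3, 12), (9, 12), (5, 13)].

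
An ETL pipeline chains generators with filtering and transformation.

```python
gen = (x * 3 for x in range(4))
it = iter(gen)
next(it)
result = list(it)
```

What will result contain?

Step 1: Generator produces [0, 3, 6, 9].
Step 2: next(it) consumes first element (0).
Step 3: list(it) collects remaining: [3, 6, 9].
Therefore result = [3, 6, 9].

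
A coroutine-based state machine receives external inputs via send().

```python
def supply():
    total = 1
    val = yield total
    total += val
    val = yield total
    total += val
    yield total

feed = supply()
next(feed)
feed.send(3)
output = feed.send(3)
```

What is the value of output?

Step 1: next() -> yield total=1.
Step 2: send(3) -> val=3, total = 1+3 = 4, yield 4.
Step 3: send(3) -> val=3, total = 4+3 = 7, yield 7.
Therefore output = 7.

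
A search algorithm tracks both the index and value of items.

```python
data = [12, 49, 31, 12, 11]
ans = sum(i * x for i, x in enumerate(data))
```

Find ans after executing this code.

Step 1: Compute i * x for each (i, x) in enumerate([12, 49, 31, 12, 11]):
  i=0, x=12: 0*12 = 0
  i=1, x=49: 1*49 = 49
  i=2, x=31: 2*31 = 62
  i=3, x=12: 3*12 = 36
  i=4, x=11: 4*11 = 44
Step 2: sum = 0 + 49 + 62 + 36 + 44 = 191.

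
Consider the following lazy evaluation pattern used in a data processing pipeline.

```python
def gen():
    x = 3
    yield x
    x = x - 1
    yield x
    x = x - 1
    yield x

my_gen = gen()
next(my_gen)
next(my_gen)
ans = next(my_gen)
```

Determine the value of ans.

Step 1: Trace through generator execution:
  Yield 1: x starts at 3, yield 3
  Yield 2: x = 3 - 1 = 2, yield 2
  Yield 3: x = 2 - 1 = 1, yield 1
Step 2: First next() gets 3, second next() gets the second value, third next() yields 1.
Therefore ans = 1.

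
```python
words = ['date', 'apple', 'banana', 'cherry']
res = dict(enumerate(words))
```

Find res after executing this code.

Step 1: enumerate pairs indices with words:
  0 -> 'date'
  1 -> 'apple'
  2 -> 'banana'
  3 -> 'cherry'
Therefore res = {0: 'date', 1: 'apple', 2: 'banana', 3: 'cherry'}.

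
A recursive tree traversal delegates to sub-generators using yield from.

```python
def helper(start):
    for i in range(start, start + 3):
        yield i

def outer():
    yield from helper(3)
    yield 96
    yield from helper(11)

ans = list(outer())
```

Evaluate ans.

Step 1: outer() delegates to helper(3):
  yield 3
  yield 4
  yield 5
Step 2: yield 96
Step 3: Delegates to helper(11):
  yield 11
  yield 12
  yield 13
Therefore ans = [3, 4, 5, 96, 11, 12, 13].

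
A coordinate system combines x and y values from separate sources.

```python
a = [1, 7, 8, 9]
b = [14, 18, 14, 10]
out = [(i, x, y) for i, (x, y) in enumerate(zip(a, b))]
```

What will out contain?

Step 1: enumerate(zip(a, b)) gives index with paired elements:
  i=0: (1, 14)
  i=1: (7, 18)
  i=2: (8, 14)
  i=3: (9, 10)
Therefore out = [(0, 1, 14), (1, 7, 18), (2, 8, 14), (3, 9, 10)].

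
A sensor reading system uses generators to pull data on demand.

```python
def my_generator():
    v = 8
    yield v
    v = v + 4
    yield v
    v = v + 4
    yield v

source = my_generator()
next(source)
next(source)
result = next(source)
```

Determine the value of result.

Step 1: Trace through generator execution:
  Yield 1: v starts at 8, yield 8
  Yield 2: v = 8 + 4 = 12, yield 12
  Yield 3: v = 12 + 4 = 16, yield 16
Step 2: First next() gets 8, second next() gets the second value, third next() yields 16.
Therefore result = 16.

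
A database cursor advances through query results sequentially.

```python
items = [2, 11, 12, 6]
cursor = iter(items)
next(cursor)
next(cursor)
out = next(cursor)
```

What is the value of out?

Step 1: Create iterator over [2, 11, 12, 6].
Step 2: next() consumes 2.
Step 3: next() consumes 11.
Step 4: next() returns 12.
Therefore out = 12.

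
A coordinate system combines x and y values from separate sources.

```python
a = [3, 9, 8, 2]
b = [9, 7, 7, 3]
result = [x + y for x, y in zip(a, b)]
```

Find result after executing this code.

Step 1: Add corresponding elements:
  3 + 9 = 12
  9 + 7 = 16
  8 + 7 = 15
  2 + 3 = 5
Therefore result = [12, 16, 15, 5].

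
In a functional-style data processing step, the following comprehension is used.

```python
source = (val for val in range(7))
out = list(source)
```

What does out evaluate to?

Step 1: Generator expression iterates range(7): [0, 1, 2, 3, 4, 5, 6].
Step 2: list() collects all values.
Therefore out = [0, 1, 2, 3, 4, 5, 6].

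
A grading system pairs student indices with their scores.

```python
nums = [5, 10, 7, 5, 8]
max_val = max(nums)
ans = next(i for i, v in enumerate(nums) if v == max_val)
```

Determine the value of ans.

Step 1: max([5, 10, 7, 5, 8]) = 10.
Step 2: Find first index where value == 10:
  Index 0: 5 != 10
  Index 1: 10 == 10, found!
Therefore ans = 1.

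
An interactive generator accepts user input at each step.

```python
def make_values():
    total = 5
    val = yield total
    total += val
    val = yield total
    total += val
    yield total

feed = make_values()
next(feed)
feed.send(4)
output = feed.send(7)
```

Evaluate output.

Step 1: next() -> yield total=5.
Step 2: send(4) -> val=4, total = 5+4 = 9, yield 9.
Step 3: send(7) -> val=7, total = 9+7 = 16, yield 16.
Therefore output = 16.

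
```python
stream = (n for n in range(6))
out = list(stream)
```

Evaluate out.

Step 1: Generator expression iterates range(6): [0, 1, 2, 3, 4, 5].
Step 2: list() collects all values.
Therefore out = [0, 1, 2, 3, 4, 5].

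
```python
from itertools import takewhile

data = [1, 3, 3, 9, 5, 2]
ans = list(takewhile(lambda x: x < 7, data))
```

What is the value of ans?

Step 1: takewhile stops at first element >= 7:
  1 < 7: take
  3 < 7: take
  3 < 7: take
  9 >= 7: stop
Therefore ans = [1, 3, 3].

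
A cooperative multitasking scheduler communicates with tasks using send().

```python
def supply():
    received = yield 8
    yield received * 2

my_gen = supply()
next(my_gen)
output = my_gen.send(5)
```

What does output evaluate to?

Step 1: next(my_gen) advances to first yield, producing 8.
Step 2: send(5) resumes, received = 5.
Step 3: yield received * 2 = 5 * 2 = 10.
Therefore output = 10.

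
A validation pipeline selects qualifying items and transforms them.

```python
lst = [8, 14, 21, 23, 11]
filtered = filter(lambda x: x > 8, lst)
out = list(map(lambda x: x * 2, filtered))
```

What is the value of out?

Step 1: Filter lst for elements > 8:
  8: removed
  14: kept
  21: kept
  23: kept
  11: kept
Step 2: Map x * 2 on filtered [14, 21, 23, 11]:
  14 -> 28
  21 -> 42
  23 -> 46
  11 -> 22
Therefore out = [28, 42, 46, 22].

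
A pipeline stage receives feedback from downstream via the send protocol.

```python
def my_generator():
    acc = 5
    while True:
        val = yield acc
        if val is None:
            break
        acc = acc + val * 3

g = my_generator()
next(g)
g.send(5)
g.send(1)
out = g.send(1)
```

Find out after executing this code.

Step 1: next() -> yield acc=5.
Step 2: send(5) -> val=5, acc = 5 + 5*3 = 20, yield 20.
Step 3: send(1) -> val=1, acc = 20 + 1*3 = 23, yield 23.
Step 4: send(1) -> val=1, acc = 23 + 1*3 = 26, yield 26.
Therefore out = 26.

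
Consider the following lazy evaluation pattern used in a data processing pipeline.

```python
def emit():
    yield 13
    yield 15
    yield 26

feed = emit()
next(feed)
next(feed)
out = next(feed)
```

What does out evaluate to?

Step 1: emit() creates a generator.
Step 2: next(feed) yields 13 (consumed and discarded).
Step 3: next(feed) yields 15 (consumed and discarded).
Step 4: next(feed) yields 26, assigned to out.
Therefore out = 26.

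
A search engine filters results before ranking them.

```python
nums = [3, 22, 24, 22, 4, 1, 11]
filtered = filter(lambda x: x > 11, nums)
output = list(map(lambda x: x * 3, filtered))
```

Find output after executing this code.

Step 1: Filter nums for elements > 11:
  3: removed
  22: kept
  24: kept
  22: kept
  4: removed
  1: removed
  11: removed
Step 2: Map x * 3 on filtered [22, 24, 22]:
  22 -> 66
  24 -> 72
  22 -> 66
Therefore output = [66, 72, 66].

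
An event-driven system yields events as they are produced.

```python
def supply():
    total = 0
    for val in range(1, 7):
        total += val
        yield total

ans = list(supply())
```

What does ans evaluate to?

Step 1: Generator accumulates running sum:
  val=1: total = 1, yield 1
  val=2: total = 3, yield 3
  val=3: total = 6, yield 6
  val=4: total = 10, yield 10
  val=5: total = 15, yield 15
  val=6: total = 21, yield 21
Therefore ans = [1, 3, 6, 10, 15, 21].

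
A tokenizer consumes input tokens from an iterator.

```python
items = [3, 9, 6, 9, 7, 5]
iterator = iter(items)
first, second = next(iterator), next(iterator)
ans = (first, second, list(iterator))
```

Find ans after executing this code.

Step 1: Create iterator over [3, 9, 6, 9, 7, 5].
Step 2: first = 3, second = 9.
Step 3: Remaining elements: [6, 9, 7, 5].
Therefore ans = (3, 9, [6, 9, 7, 5]).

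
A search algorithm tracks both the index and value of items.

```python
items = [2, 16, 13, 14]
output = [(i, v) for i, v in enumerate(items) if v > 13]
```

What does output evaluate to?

Step 1: Filter enumerate([2, 16, 13, 14]) keeping v > 13:
  (0, 2): 2 <= 13, excluded
  (1, 16): 16 > 13, included
  (2, 13): 13 <= 13, excluded
  (3, 14): 14 > 13, included
Therefore output = [(1, 16), (3, 14)].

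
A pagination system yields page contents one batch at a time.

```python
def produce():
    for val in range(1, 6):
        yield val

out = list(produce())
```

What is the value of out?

Step 1: The generator yields each value from range(1, 6).
Step 2: list() consumes all yields: [1, 2, 3, 4, 5].
Therefore out = [1, 2, 3, 4, 5].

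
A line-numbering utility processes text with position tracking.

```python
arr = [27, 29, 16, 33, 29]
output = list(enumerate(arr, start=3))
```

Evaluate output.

Step 1: enumerate with start=3:
  (3, 27)
  (4, 29)
  (5, 16)
  (6, 33)
  (7, 29)
Therefore output = [(3, 27), (4, 29), (5, 16), (6, 33), (7, 29)].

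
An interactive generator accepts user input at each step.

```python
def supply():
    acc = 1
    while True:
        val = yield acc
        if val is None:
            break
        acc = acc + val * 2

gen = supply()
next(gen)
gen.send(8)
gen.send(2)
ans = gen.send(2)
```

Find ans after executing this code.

Step 1: next() -> yield acc=1.
Step 2: send(8) -> val=8, acc = 1 + 8*2 = 17, yield 17.
Step 3: send(2) -> val=2, acc = 17 + 2*2 = 21, yield 21.
Step 4: send(2) -> val=2, acc = 21 + 2*2 = 25, yield 25.
Therefore ans = 25.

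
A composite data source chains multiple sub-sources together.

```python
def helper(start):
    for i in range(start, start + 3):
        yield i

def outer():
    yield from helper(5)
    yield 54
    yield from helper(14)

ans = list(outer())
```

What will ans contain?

Step 1: outer() delegates to helper(5):
  yield 5
  yield 6
  yield 7
Step 2: yield 54
Step 3: Delegates to helper(14):
  yield 14
  yield 15
  yield 16
Therefore ans = [5, 6, 7, 54, 14, 15, 16].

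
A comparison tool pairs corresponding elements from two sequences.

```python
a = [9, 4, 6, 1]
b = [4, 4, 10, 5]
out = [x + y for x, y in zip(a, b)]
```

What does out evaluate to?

Step 1: Add corresponding elements:
  9 + 4 = 13
  4 + 4 = 8
  6 + 10 = 16
  1 + 5 = 6
Therefore out = [13, 8, 16, 6].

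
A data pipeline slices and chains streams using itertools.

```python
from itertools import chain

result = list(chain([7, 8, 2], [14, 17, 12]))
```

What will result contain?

Step 1: chain() concatenates iterables: [7, 8, 2] + [14, 17, 12].
Therefore result = [7, 8, 2, 14, 17, 12].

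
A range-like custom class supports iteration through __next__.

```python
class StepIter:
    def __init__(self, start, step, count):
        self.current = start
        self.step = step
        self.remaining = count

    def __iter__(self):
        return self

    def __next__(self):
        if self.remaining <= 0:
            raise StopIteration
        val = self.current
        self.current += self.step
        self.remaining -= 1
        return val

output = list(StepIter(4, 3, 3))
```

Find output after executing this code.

Step 1: StepIter starts at 4, increments by 3, for 3 steps:
  Yield 4, then current += 3
  Yield 7, then current += 3
  Yield 10, then current += 3
Therefore output = [4, 7, 10].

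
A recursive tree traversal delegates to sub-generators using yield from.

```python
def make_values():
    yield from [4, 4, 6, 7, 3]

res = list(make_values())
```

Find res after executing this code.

Step 1: yield from delegates to the iterable, yielding each element.
Step 2: Collected values: [4, 4, 6, 7, 3].
Therefore res = [4, 4, 6, 7, 3].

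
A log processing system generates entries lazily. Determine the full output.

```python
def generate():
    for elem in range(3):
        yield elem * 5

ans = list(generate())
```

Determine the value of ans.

Step 1: For each elem in range(3), yield elem * 5:
  elem=0: yield 0 * 5 = 0
  elem=1: yield 1 * 5 = 5
  elem=2: yield 2 * 5 = 10
Therefore ans = [0, 5, 10].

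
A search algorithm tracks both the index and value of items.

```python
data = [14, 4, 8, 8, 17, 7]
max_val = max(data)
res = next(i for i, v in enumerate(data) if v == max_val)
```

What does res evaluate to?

Step 1: max([14, 4, 8, 8, 17, 7]) = 17.
Step 2: Find first index where value == 17:
  Index 0: 14 != 17
  Index 1: 4 != 17
  Index 2: 8 != 17
  Index 3: 8 != 17
  Index 4: 17 == 17, found!
Therefore res = 4.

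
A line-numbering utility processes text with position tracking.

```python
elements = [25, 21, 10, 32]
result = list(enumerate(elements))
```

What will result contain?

Step 1: enumerate pairs each element with its index:
  (0, 25)
  (1, 21)
  (2, 10)
  (3, 32)
Therefore result = [(0, 25), (1, 21), (2, 10), (3, 32)].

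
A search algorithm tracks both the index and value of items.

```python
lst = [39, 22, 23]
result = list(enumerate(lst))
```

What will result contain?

Step 1: enumerate pairs each element with its index:
  (0, 39)
  (1, 22)
  (2, 23)
Therefore result = [(0, 39), (1, 22), (2, 23)].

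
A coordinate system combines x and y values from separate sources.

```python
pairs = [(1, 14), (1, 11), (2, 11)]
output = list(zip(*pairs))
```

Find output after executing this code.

Step 1: zip(*pairs) transposes: unzips [(1, 14), (1, 11), (2, 11)] into separate sequences.
Step 2: First elements: (1, 1, 2), second elements: (14, 11, 11).
Therefore output = [(1, 1, 2), (14, 11, 11)].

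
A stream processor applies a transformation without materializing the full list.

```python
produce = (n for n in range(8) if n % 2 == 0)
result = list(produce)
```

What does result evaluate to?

Step 1: Filter range(8) keeping only even values:
  n=0: even, included
  n=1: odd, excluded
  n=2: even, included
  n=3: odd, excluded
  n=4: even, included
  n=5: odd, excluded
  n=6: even, included
  n=7: odd, excluded
Therefore result = [0, 2, 4, 6].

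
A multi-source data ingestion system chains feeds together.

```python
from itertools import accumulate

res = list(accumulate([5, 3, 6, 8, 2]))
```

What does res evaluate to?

Step 1: accumulate computes running sums:
  + 5 = 5
  + 3 = 8
  + 6 = 14
  + 8 = 22
  + 2 = 24
Therefore res = [5, 8, 14, 22, 24].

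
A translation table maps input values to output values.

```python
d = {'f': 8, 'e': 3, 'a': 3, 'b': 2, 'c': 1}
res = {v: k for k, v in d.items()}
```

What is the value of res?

Step 1: Invert dict (swap keys and values):
  'f': 8 -> 8: 'f'
  'e': 3 -> 3: 'e'
  'a': 3 -> 3: 'a'
  'b': 2 -> 2: 'b'
  'c': 1 -> 1: 'c'
Therefore res = {8: 'f', 3: 'a', 2: 'b', 1: 'c'}.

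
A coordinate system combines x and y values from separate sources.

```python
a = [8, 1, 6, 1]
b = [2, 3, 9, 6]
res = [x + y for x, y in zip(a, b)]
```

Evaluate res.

Step 1: Add corresponding elements:
  8 + 2 = 10
  1 + 3 = 4
  6 + 9 = 15
  1 + 6 = 7
Therefore res = [10, 4, 15, 7].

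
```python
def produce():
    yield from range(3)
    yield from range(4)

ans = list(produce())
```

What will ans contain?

Step 1: Trace yields in order:
  yield 0
  yield 1
  yield 2
  yield 0
  yield 1
  yield 2
  yield 3
Therefore ans = [0, 1, 2, 0, 1, 2, 3].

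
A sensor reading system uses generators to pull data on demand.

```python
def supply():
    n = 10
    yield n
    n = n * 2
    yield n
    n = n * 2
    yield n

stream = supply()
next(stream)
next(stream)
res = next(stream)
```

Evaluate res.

Step 1: Trace through generator execution:
  Yield 1: n starts at 10, yield 10
  Yield 2: n = 10 * 2 = 20, yield 20
  Yield 3: n = 20 * 2 = 40, yield 40
Step 2: First next() gets 10, second next() gets the second value, third next() yields 40.
Therefore res = 40.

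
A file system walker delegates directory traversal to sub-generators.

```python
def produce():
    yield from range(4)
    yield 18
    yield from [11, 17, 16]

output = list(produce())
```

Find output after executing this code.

Step 1: Trace yields in order:
  yield 0
  yield 1
  yield 2
  yield 3
  yield 18
  yield 11
  yield 17
  yield 16
Therefore output = [0, 1, 2, 3, 18, 11, 17, 16].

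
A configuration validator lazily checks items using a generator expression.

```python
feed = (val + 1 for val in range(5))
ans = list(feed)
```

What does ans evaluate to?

Step 1: For each val in range(5), compute val+1:
  val=0: 0+1 = 1
  val=1: 1+1 = 2
  val=2: 2+1 = 3
  val=3: 3+1 = 4
  val=4: 4+1 = 5
Therefore ans = [1, 2, 3, 4, 5].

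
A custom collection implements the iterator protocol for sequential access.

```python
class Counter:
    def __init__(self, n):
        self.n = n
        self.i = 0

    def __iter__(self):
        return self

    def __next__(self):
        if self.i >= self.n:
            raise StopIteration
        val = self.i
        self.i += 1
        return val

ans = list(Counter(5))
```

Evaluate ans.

Step 1: Counter(5) creates an iterator counting 0 to 4.
Step 2: list() consumes all values: [0, 1, 2, 3, 4].
Therefore ans = [0, 1, 2, 3, 4].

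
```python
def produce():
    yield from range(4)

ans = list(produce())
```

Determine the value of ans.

Step 1: yield from delegates to the iterable, yielding each element.
Step 2: Collected values: [0, 1, 2, 3].
Therefore ans = [0, 1, 2, 3].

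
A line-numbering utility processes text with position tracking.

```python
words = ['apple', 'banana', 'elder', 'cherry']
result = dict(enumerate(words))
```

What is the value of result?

Step 1: enumerate pairs indices with words:
  0 -> 'apple'
  1 -> 'banana'
  2 -> 'elder'
  3 -> 'cherry'
Therefore result = {0: 'apple', 1: 'banana', 2: 'elder', 3: 'cherry'}.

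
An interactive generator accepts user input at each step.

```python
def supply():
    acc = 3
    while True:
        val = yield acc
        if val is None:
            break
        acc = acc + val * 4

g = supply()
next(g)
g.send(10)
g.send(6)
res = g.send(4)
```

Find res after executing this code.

Step 1: next() -> yield acc=3.
Step 2: send(10) -> val=10, acc = 3 + 10*4 = 43, yield 43.
Step 3: send(6) -> val=6, acc = 43 + 6*4 = 67, yield 67.
Step 4: send(4) -> val=4, acc = 67 + 4*4 = 83, yield 83.
Therefore res = 83.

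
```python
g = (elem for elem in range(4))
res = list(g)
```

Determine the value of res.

Step 1: Generator expression iterates range(4): [0, 1, 2, 3].
Step 2: list() collects all values.
Therefore res = [0, 1, 2, 3].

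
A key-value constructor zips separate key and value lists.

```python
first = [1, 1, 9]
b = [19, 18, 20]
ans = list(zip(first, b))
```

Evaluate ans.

Step 1: zip pairs elements at same index:
  Index 0: (1, 19)
  Index 1: (1, 18)
  Index 2: (9, 20)
Therefore ans = [(1, 19), (1, 18), (9, 20)].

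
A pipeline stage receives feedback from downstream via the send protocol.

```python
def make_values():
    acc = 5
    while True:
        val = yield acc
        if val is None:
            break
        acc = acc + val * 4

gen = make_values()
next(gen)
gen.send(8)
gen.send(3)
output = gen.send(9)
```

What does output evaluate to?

Step 1: next() -> yield acc=5.
Step 2: send(8) -> val=8, acc = 5 + 8*4 = 37, yield 37.
Step 3: send(3) -> val=3, acc = 37 + 3*4 = 49, yield 49.
Step 4: send(9) -> val=9, acc = 49 + 9*4 = 85, yield 85.
Therefore output = 85.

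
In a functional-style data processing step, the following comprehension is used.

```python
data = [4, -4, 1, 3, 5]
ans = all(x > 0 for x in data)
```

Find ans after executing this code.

Step 1: Check x > 0 for each element in [4, -4, 1, 3, 5]:
  4 > 0: True
  -4 > 0: False
  1 > 0: True
  3 > 0: True
  5 > 0: True
Step 2: all() returns False.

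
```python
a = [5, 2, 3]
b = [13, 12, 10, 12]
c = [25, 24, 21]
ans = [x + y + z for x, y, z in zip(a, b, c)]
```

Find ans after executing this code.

Step 1: zip three lists (truncates to shortest, len=3):
  5 + 13 + 25 = 43
  2 + 12 + 24 = 38
  3 + 10 + 21 = 34
Therefore ans = [43, 38, 34].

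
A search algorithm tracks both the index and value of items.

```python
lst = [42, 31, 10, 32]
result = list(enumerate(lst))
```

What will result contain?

Step 1: enumerate pairs each element with its index:
  (0, 42)
  (1, 31)
  (2, 10)
  (3, 32)
Therefore result = [(0, 42), (1, 31), (2, 10), (3, 32)].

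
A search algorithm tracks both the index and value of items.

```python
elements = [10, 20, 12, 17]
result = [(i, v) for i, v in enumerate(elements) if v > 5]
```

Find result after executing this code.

Step 1: Filter enumerate([10, 20, 12, 17]) keeping v > 5:
  (0, 10): 10 > 5, included
  (1, 20): 20 > 5, included
  (2, 12): 12 > 5, included
  (3, 17): 17 > 5, included
Therefore result = [(0, 10), (1, 20), (2, 12), (3, 17)].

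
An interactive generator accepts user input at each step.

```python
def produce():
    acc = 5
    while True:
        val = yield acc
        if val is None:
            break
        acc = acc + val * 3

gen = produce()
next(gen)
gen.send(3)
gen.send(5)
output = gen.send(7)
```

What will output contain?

Step 1: next() -> yield acc=5.
Step 2: send(3) -> val=3, acc = 5 + 3*3 = 14, yield 14.
Step 3: send(5) -> val=5, acc = 14 + 5*3 = 29, yield 29.
Step 4: send(7) -> val=7, acc = 29 + 7*3 = 50, yield 50.
Therefore output = 50.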